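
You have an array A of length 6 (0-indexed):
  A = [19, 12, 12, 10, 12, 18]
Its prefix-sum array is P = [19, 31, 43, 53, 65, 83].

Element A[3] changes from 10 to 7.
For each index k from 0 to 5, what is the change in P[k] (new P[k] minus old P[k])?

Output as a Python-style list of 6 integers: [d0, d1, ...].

Answer: [0, 0, 0, -3, -3, -3]

Derivation:
Element change: A[3] 10 -> 7, delta = -3
For k < 3: P[k] unchanged, delta_P[k] = 0
For k >= 3: P[k] shifts by exactly -3
Delta array: [0, 0, 0, -3, -3, -3]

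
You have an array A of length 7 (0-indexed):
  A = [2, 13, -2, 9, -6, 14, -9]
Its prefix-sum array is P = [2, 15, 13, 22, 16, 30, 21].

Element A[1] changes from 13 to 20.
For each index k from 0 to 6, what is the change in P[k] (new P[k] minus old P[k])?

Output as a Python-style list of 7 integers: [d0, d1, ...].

Element change: A[1] 13 -> 20, delta = 7
For k < 1: P[k] unchanged, delta_P[k] = 0
For k >= 1: P[k] shifts by exactly 7
Delta array: [0, 7, 7, 7, 7, 7, 7]

Answer: [0, 7, 7, 7, 7, 7, 7]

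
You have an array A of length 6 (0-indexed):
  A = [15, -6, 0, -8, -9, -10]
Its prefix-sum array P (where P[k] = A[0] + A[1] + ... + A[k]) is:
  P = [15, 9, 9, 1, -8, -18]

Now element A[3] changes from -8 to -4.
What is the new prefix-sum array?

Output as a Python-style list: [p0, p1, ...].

Answer: [15, 9, 9, 5, -4, -14]

Derivation:
Change: A[3] -8 -> -4, delta = 4
P[k] for k < 3: unchanged (A[3] not included)
P[k] for k >= 3: shift by delta = 4
  P[0] = 15 + 0 = 15
  P[1] = 9 + 0 = 9
  P[2] = 9 + 0 = 9
  P[3] = 1 + 4 = 5
  P[4] = -8 + 4 = -4
  P[5] = -18 + 4 = -14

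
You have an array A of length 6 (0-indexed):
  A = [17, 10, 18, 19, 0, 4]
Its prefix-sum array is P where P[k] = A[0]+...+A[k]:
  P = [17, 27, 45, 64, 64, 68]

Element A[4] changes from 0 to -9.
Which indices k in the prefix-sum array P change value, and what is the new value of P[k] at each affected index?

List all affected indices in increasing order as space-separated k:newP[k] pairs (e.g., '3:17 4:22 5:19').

Answer: 4:55 5:59

Derivation:
P[k] = A[0] + ... + A[k]
P[k] includes A[4] iff k >= 4
Affected indices: 4, 5, ..., 5; delta = -9
  P[4]: 64 + -9 = 55
  P[5]: 68 + -9 = 59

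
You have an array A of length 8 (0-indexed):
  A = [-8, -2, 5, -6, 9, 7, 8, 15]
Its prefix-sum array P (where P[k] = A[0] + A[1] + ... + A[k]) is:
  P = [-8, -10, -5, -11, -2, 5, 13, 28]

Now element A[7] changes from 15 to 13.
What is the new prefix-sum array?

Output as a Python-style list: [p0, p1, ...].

Answer: [-8, -10, -5, -11, -2, 5, 13, 26]

Derivation:
Change: A[7] 15 -> 13, delta = -2
P[k] for k < 7: unchanged (A[7] not included)
P[k] for k >= 7: shift by delta = -2
  P[0] = -8 + 0 = -8
  P[1] = -10 + 0 = -10
  P[2] = -5 + 0 = -5
  P[3] = -11 + 0 = -11
  P[4] = -2 + 0 = -2
  P[5] = 5 + 0 = 5
  P[6] = 13 + 0 = 13
  P[7] = 28 + -2 = 26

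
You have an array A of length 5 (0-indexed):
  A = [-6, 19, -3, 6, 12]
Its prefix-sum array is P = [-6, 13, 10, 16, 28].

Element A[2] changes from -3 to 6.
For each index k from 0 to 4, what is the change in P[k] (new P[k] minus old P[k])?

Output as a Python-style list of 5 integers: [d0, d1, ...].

Element change: A[2] -3 -> 6, delta = 9
For k < 2: P[k] unchanged, delta_P[k] = 0
For k >= 2: P[k] shifts by exactly 9
Delta array: [0, 0, 9, 9, 9]

Answer: [0, 0, 9, 9, 9]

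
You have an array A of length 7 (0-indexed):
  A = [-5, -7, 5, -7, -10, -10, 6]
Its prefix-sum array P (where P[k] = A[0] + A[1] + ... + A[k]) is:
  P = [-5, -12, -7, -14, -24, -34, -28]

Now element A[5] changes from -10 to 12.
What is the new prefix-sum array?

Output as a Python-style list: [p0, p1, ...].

Change: A[5] -10 -> 12, delta = 22
P[k] for k < 5: unchanged (A[5] not included)
P[k] for k >= 5: shift by delta = 22
  P[0] = -5 + 0 = -5
  P[1] = -12 + 0 = -12
  P[2] = -7 + 0 = -7
  P[3] = -14 + 0 = -14
  P[4] = -24 + 0 = -24
  P[5] = -34 + 22 = -12
  P[6] = -28 + 22 = -6

Answer: [-5, -12, -7, -14, -24, -12, -6]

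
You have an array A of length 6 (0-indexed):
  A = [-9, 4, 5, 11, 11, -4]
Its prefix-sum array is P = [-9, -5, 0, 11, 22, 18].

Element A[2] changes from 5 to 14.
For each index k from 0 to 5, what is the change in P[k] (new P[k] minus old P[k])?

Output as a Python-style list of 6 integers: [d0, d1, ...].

Answer: [0, 0, 9, 9, 9, 9]

Derivation:
Element change: A[2] 5 -> 14, delta = 9
For k < 2: P[k] unchanged, delta_P[k] = 0
For k >= 2: P[k] shifts by exactly 9
Delta array: [0, 0, 9, 9, 9, 9]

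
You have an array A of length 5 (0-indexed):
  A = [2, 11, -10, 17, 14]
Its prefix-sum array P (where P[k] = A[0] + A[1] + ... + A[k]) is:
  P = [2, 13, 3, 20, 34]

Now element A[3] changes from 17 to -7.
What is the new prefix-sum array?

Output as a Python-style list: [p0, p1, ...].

Change: A[3] 17 -> -7, delta = -24
P[k] for k < 3: unchanged (A[3] not included)
P[k] for k >= 3: shift by delta = -24
  P[0] = 2 + 0 = 2
  P[1] = 13 + 0 = 13
  P[2] = 3 + 0 = 3
  P[3] = 20 + -24 = -4
  P[4] = 34 + -24 = 10

Answer: [2, 13, 3, -4, 10]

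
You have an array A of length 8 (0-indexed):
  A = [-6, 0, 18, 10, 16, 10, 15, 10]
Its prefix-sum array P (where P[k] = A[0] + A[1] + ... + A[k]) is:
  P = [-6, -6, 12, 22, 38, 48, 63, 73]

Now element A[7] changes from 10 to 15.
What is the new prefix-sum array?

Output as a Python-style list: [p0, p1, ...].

Change: A[7] 10 -> 15, delta = 5
P[k] for k < 7: unchanged (A[7] not included)
P[k] for k >= 7: shift by delta = 5
  P[0] = -6 + 0 = -6
  P[1] = -6 + 0 = -6
  P[2] = 12 + 0 = 12
  P[3] = 22 + 0 = 22
  P[4] = 38 + 0 = 38
  P[5] = 48 + 0 = 48
  P[6] = 63 + 0 = 63
  P[7] = 73 + 5 = 78

Answer: [-6, -6, 12, 22, 38, 48, 63, 78]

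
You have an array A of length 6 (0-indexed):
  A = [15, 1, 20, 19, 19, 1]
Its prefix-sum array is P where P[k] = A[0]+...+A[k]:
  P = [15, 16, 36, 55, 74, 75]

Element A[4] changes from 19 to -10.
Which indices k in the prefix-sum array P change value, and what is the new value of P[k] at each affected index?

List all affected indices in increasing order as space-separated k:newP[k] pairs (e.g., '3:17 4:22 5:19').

P[k] = A[0] + ... + A[k]
P[k] includes A[4] iff k >= 4
Affected indices: 4, 5, ..., 5; delta = -29
  P[4]: 74 + -29 = 45
  P[5]: 75 + -29 = 46

Answer: 4:45 5:46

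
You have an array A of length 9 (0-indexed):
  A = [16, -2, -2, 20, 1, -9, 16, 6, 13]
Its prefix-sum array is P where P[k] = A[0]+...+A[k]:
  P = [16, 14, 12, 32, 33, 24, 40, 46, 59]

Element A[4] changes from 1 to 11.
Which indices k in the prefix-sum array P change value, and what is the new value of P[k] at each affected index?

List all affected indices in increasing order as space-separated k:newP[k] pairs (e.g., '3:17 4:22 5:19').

Answer: 4:43 5:34 6:50 7:56 8:69

Derivation:
P[k] = A[0] + ... + A[k]
P[k] includes A[4] iff k >= 4
Affected indices: 4, 5, ..., 8; delta = 10
  P[4]: 33 + 10 = 43
  P[5]: 24 + 10 = 34
  P[6]: 40 + 10 = 50
  P[7]: 46 + 10 = 56
  P[8]: 59 + 10 = 69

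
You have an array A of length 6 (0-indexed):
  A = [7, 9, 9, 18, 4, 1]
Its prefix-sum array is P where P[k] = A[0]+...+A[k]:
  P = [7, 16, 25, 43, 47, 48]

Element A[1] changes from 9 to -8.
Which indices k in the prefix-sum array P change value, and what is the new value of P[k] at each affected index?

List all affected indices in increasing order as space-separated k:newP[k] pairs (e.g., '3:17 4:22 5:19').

P[k] = A[0] + ... + A[k]
P[k] includes A[1] iff k >= 1
Affected indices: 1, 2, ..., 5; delta = -17
  P[1]: 16 + -17 = -1
  P[2]: 25 + -17 = 8
  P[3]: 43 + -17 = 26
  P[4]: 47 + -17 = 30
  P[5]: 48 + -17 = 31

Answer: 1:-1 2:8 3:26 4:30 5:31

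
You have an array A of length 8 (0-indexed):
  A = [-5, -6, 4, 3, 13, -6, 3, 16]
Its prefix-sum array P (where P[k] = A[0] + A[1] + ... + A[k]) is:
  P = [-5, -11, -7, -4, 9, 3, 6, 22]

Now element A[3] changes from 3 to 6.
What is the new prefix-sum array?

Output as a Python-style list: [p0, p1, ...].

Answer: [-5, -11, -7, -1, 12, 6, 9, 25]

Derivation:
Change: A[3] 3 -> 6, delta = 3
P[k] for k < 3: unchanged (A[3] not included)
P[k] for k >= 3: shift by delta = 3
  P[0] = -5 + 0 = -5
  P[1] = -11 + 0 = -11
  P[2] = -7 + 0 = -7
  P[3] = -4 + 3 = -1
  P[4] = 9 + 3 = 12
  P[5] = 3 + 3 = 6
  P[6] = 6 + 3 = 9
  P[7] = 22 + 3 = 25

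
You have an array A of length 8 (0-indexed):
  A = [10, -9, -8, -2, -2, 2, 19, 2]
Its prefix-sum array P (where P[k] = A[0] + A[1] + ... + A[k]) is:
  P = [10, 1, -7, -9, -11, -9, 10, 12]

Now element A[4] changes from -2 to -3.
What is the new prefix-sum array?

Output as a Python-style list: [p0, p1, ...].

Change: A[4] -2 -> -3, delta = -1
P[k] for k < 4: unchanged (A[4] not included)
P[k] for k >= 4: shift by delta = -1
  P[0] = 10 + 0 = 10
  P[1] = 1 + 0 = 1
  P[2] = -7 + 0 = -7
  P[3] = -9 + 0 = -9
  P[4] = -11 + -1 = -12
  P[5] = -9 + -1 = -10
  P[6] = 10 + -1 = 9
  P[7] = 12 + -1 = 11

Answer: [10, 1, -7, -9, -12, -10, 9, 11]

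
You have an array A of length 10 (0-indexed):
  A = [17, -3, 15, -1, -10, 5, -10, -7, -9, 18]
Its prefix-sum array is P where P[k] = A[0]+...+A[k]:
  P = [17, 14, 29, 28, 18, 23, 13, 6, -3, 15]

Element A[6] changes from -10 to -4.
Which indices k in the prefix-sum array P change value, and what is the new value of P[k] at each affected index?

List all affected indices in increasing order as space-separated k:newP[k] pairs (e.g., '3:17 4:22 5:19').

Answer: 6:19 7:12 8:3 9:21

Derivation:
P[k] = A[0] + ... + A[k]
P[k] includes A[6] iff k >= 6
Affected indices: 6, 7, ..., 9; delta = 6
  P[6]: 13 + 6 = 19
  P[7]: 6 + 6 = 12
  P[8]: -3 + 6 = 3
  P[9]: 15 + 6 = 21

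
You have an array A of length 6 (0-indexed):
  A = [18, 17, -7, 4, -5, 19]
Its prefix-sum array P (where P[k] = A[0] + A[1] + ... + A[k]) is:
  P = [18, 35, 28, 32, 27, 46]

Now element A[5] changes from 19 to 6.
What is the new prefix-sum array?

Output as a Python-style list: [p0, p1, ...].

Change: A[5] 19 -> 6, delta = -13
P[k] for k < 5: unchanged (A[5] not included)
P[k] for k >= 5: shift by delta = -13
  P[0] = 18 + 0 = 18
  P[1] = 35 + 0 = 35
  P[2] = 28 + 0 = 28
  P[3] = 32 + 0 = 32
  P[4] = 27 + 0 = 27
  P[5] = 46 + -13 = 33

Answer: [18, 35, 28, 32, 27, 33]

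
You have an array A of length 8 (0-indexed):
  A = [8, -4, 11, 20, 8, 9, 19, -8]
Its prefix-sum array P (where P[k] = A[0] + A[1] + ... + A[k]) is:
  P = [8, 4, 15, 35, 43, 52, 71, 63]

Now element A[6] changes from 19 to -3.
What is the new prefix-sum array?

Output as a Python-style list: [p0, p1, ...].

Change: A[6] 19 -> -3, delta = -22
P[k] for k < 6: unchanged (A[6] not included)
P[k] for k >= 6: shift by delta = -22
  P[0] = 8 + 0 = 8
  P[1] = 4 + 0 = 4
  P[2] = 15 + 0 = 15
  P[3] = 35 + 0 = 35
  P[4] = 43 + 0 = 43
  P[5] = 52 + 0 = 52
  P[6] = 71 + -22 = 49
  P[7] = 63 + -22 = 41

Answer: [8, 4, 15, 35, 43, 52, 49, 41]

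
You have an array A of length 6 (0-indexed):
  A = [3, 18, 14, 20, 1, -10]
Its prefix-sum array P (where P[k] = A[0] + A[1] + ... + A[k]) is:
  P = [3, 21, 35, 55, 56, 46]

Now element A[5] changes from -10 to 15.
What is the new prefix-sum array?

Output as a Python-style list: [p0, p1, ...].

Answer: [3, 21, 35, 55, 56, 71]

Derivation:
Change: A[5] -10 -> 15, delta = 25
P[k] for k < 5: unchanged (A[5] not included)
P[k] for k >= 5: shift by delta = 25
  P[0] = 3 + 0 = 3
  P[1] = 21 + 0 = 21
  P[2] = 35 + 0 = 35
  P[3] = 55 + 0 = 55
  P[4] = 56 + 0 = 56
  P[5] = 46 + 25 = 71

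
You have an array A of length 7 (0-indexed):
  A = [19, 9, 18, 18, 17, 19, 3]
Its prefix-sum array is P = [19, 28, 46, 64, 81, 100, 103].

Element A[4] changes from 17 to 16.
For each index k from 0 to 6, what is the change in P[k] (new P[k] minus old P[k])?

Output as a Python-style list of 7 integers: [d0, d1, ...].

Answer: [0, 0, 0, 0, -1, -1, -1]

Derivation:
Element change: A[4] 17 -> 16, delta = -1
For k < 4: P[k] unchanged, delta_P[k] = 0
For k >= 4: P[k] shifts by exactly -1
Delta array: [0, 0, 0, 0, -1, -1, -1]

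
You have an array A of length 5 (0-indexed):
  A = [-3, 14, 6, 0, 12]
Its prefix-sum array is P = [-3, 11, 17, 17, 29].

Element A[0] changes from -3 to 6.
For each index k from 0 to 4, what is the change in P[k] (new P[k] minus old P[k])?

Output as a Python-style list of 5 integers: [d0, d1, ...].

Answer: [9, 9, 9, 9, 9]

Derivation:
Element change: A[0] -3 -> 6, delta = 9
For k < 0: P[k] unchanged, delta_P[k] = 0
For k >= 0: P[k] shifts by exactly 9
Delta array: [9, 9, 9, 9, 9]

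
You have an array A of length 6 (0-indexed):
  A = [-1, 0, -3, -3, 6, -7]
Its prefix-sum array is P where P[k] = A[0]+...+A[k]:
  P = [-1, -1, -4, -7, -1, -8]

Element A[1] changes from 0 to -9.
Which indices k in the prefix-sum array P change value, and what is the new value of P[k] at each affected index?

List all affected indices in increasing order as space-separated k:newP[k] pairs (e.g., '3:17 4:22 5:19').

Answer: 1:-10 2:-13 3:-16 4:-10 5:-17

Derivation:
P[k] = A[0] + ... + A[k]
P[k] includes A[1] iff k >= 1
Affected indices: 1, 2, ..., 5; delta = -9
  P[1]: -1 + -9 = -10
  P[2]: -4 + -9 = -13
  P[3]: -7 + -9 = -16
  P[4]: -1 + -9 = -10
  P[5]: -8 + -9 = -17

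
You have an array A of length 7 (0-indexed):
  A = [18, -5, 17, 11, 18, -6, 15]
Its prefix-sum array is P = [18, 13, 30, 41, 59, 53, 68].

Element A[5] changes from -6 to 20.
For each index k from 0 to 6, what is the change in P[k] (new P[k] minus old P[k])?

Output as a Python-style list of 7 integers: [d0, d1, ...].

Element change: A[5] -6 -> 20, delta = 26
For k < 5: P[k] unchanged, delta_P[k] = 0
For k >= 5: P[k] shifts by exactly 26
Delta array: [0, 0, 0, 0, 0, 26, 26]

Answer: [0, 0, 0, 0, 0, 26, 26]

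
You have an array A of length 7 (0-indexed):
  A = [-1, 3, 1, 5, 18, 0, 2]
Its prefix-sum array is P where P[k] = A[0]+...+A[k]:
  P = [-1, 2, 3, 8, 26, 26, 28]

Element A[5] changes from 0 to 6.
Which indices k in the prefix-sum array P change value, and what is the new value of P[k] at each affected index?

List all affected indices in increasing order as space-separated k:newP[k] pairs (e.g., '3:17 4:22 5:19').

P[k] = A[0] + ... + A[k]
P[k] includes A[5] iff k >= 5
Affected indices: 5, 6, ..., 6; delta = 6
  P[5]: 26 + 6 = 32
  P[6]: 28 + 6 = 34

Answer: 5:32 6:34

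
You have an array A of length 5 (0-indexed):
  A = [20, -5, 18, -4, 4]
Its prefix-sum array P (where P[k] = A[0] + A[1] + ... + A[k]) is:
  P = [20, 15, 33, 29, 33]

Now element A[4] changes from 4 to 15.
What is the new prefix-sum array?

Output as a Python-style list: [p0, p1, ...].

Answer: [20, 15, 33, 29, 44]

Derivation:
Change: A[4] 4 -> 15, delta = 11
P[k] for k < 4: unchanged (A[4] not included)
P[k] for k >= 4: shift by delta = 11
  P[0] = 20 + 0 = 20
  P[1] = 15 + 0 = 15
  P[2] = 33 + 0 = 33
  P[3] = 29 + 0 = 29
  P[4] = 33 + 11 = 44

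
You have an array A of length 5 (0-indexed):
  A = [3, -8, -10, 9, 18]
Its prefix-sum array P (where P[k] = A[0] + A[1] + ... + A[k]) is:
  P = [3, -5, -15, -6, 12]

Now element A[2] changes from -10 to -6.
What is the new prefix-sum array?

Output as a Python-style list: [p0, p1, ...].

Answer: [3, -5, -11, -2, 16]

Derivation:
Change: A[2] -10 -> -6, delta = 4
P[k] for k < 2: unchanged (A[2] not included)
P[k] for k >= 2: shift by delta = 4
  P[0] = 3 + 0 = 3
  P[1] = -5 + 0 = -5
  P[2] = -15 + 4 = -11
  P[3] = -6 + 4 = -2
  P[4] = 12 + 4 = 16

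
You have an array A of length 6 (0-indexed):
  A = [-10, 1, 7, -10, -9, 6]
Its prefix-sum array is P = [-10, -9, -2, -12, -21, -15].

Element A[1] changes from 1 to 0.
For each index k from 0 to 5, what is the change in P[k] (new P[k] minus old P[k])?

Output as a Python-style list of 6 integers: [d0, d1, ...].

Answer: [0, -1, -1, -1, -1, -1]

Derivation:
Element change: A[1] 1 -> 0, delta = -1
For k < 1: P[k] unchanged, delta_P[k] = 0
For k >= 1: P[k] shifts by exactly -1
Delta array: [0, -1, -1, -1, -1, -1]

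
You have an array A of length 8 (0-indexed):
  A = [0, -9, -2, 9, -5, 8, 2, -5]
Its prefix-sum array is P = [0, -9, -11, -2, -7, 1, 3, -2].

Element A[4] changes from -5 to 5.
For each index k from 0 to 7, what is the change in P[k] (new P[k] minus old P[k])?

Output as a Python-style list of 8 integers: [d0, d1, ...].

Element change: A[4] -5 -> 5, delta = 10
For k < 4: P[k] unchanged, delta_P[k] = 0
For k >= 4: P[k] shifts by exactly 10
Delta array: [0, 0, 0, 0, 10, 10, 10, 10]

Answer: [0, 0, 0, 0, 10, 10, 10, 10]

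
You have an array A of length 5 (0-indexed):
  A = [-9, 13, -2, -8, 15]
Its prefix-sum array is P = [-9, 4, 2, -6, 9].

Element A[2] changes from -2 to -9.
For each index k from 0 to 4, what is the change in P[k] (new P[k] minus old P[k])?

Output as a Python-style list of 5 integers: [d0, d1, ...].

Answer: [0, 0, -7, -7, -7]

Derivation:
Element change: A[2] -2 -> -9, delta = -7
For k < 2: P[k] unchanged, delta_P[k] = 0
For k >= 2: P[k] shifts by exactly -7
Delta array: [0, 0, -7, -7, -7]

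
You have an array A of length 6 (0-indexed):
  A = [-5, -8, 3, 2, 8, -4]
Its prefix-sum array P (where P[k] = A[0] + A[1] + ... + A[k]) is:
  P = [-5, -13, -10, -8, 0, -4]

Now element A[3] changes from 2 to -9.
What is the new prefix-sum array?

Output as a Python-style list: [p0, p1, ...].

Answer: [-5, -13, -10, -19, -11, -15]

Derivation:
Change: A[3] 2 -> -9, delta = -11
P[k] for k < 3: unchanged (A[3] not included)
P[k] for k >= 3: shift by delta = -11
  P[0] = -5 + 0 = -5
  P[1] = -13 + 0 = -13
  P[2] = -10 + 0 = -10
  P[3] = -8 + -11 = -19
  P[4] = 0 + -11 = -11
  P[5] = -4 + -11 = -15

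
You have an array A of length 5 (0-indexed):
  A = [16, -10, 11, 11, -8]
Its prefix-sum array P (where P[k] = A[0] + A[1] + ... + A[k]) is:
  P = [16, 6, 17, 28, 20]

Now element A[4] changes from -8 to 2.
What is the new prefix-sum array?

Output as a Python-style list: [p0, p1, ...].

Change: A[4] -8 -> 2, delta = 10
P[k] for k < 4: unchanged (A[4] not included)
P[k] for k >= 4: shift by delta = 10
  P[0] = 16 + 0 = 16
  P[1] = 6 + 0 = 6
  P[2] = 17 + 0 = 17
  P[3] = 28 + 0 = 28
  P[4] = 20 + 10 = 30

Answer: [16, 6, 17, 28, 30]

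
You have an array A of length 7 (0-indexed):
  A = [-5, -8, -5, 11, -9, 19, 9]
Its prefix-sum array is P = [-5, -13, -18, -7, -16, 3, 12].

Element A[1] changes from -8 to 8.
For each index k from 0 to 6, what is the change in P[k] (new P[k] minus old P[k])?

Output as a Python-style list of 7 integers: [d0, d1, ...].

Element change: A[1] -8 -> 8, delta = 16
For k < 1: P[k] unchanged, delta_P[k] = 0
For k >= 1: P[k] shifts by exactly 16
Delta array: [0, 16, 16, 16, 16, 16, 16]

Answer: [0, 16, 16, 16, 16, 16, 16]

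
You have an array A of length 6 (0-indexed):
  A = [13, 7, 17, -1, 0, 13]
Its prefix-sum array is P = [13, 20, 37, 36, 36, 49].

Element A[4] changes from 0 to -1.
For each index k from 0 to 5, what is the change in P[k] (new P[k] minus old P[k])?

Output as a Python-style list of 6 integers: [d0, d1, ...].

Element change: A[4] 0 -> -1, delta = -1
For k < 4: P[k] unchanged, delta_P[k] = 0
For k >= 4: P[k] shifts by exactly -1
Delta array: [0, 0, 0, 0, -1, -1]

Answer: [0, 0, 0, 0, -1, -1]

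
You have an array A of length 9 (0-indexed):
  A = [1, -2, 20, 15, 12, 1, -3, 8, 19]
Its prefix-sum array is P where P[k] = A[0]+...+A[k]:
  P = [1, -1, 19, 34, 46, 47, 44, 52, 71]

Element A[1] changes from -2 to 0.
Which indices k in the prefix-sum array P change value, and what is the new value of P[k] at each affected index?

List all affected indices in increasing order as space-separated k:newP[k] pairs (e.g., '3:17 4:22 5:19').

Answer: 1:1 2:21 3:36 4:48 5:49 6:46 7:54 8:73

Derivation:
P[k] = A[0] + ... + A[k]
P[k] includes A[1] iff k >= 1
Affected indices: 1, 2, ..., 8; delta = 2
  P[1]: -1 + 2 = 1
  P[2]: 19 + 2 = 21
  P[3]: 34 + 2 = 36
  P[4]: 46 + 2 = 48
  P[5]: 47 + 2 = 49
  P[6]: 44 + 2 = 46
  P[7]: 52 + 2 = 54
  P[8]: 71 + 2 = 73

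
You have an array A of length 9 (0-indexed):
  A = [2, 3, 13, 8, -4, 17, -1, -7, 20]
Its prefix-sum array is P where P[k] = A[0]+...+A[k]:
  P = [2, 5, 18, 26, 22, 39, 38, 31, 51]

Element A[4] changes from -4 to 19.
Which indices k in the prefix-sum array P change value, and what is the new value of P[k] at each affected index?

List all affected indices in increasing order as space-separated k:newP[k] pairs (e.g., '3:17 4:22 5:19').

P[k] = A[0] + ... + A[k]
P[k] includes A[4] iff k >= 4
Affected indices: 4, 5, ..., 8; delta = 23
  P[4]: 22 + 23 = 45
  P[5]: 39 + 23 = 62
  P[6]: 38 + 23 = 61
  P[7]: 31 + 23 = 54
  P[8]: 51 + 23 = 74

Answer: 4:45 5:62 6:61 7:54 8:74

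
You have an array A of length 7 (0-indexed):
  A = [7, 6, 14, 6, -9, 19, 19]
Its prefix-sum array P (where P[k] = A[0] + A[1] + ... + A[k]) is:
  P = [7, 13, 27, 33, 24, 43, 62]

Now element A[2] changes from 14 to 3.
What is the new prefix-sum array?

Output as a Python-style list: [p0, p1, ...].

Answer: [7, 13, 16, 22, 13, 32, 51]

Derivation:
Change: A[2] 14 -> 3, delta = -11
P[k] for k < 2: unchanged (A[2] not included)
P[k] for k >= 2: shift by delta = -11
  P[0] = 7 + 0 = 7
  P[1] = 13 + 0 = 13
  P[2] = 27 + -11 = 16
  P[3] = 33 + -11 = 22
  P[4] = 24 + -11 = 13
  P[5] = 43 + -11 = 32
  P[6] = 62 + -11 = 51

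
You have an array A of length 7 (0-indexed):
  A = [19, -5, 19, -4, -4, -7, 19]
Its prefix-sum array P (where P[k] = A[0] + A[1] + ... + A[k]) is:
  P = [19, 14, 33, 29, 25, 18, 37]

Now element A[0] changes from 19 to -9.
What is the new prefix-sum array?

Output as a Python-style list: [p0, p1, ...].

Answer: [-9, -14, 5, 1, -3, -10, 9]

Derivation:
Change: A[0] 19 -> -9, delta = -28
P[k] for k < 0: unchanged (A[0] not included)
P[k] for k >= 0: shift by delta = -28
  P[0] = 19 + -28 = -9
  P[1] = 14 + -28 = -14
  P[2] = 33 + -28 = 5
  P[3] = 29 + -28 = 1
  P[4] = 25 + -28 = -3
  P[5] = 18 + -28 = -10
  P[6] = 37 + -28 = 9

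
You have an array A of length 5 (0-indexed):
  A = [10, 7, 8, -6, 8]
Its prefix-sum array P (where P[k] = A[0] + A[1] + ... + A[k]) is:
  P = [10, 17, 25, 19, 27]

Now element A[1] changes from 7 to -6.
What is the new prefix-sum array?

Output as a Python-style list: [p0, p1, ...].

Answer: [10, 4, 12, 6, 14]

Derivation:
Change: A[1] 7 -> -6, delta = -13
P[k] for k < 1: unchanged (A[1] not included)
P[k] for k >= 1: shift by delta = -13
  P[0] = 10 + 0 = 10
  P[1] = 17 + -13 = 4
  P[2] = 25 + -13 = 12
  P[3] = 19 + -13 = 6
  P[4] = 27 + -13 = 14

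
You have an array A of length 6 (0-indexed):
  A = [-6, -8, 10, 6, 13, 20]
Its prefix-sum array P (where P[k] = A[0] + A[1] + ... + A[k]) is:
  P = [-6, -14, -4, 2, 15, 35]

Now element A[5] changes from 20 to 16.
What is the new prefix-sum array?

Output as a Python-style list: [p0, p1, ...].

Answer: [-6, -14, -4, 2, 15, 31]

Derivation:
Change: A[5] 20 -> 16, delta = -4
P[k] for k < 5: unchanged (A[5] not included)
P[k] for k >= 5: shift by delta = -4
  P[0] = -6 + 0 = -6
  P[1] = -14 + 0 = -14
  P[2] = -4 + 0 = -4
  P[3] = 2 + 0 = 2
  P[4] = 15 + 0 = 15
  P[5] = 35 + -4 = 31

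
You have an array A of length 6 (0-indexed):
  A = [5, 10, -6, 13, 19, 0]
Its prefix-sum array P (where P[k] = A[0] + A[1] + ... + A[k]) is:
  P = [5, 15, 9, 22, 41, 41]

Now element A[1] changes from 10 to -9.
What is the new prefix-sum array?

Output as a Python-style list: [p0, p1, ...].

Answer: [5, -4, -10, 3, 22, 22]

Derivation:
Change: A[1] 10 -> -9, delta = -19
P[k] for k < 1: unchanged (A[1] not included)
P[k] for k >= 1: shift by delta = -19
  P[0] = 5 + 0 = 5
  P[1] = 15 + -19 = -4
  P[2] = 9 + -19 = -10
  P[3] = 22 + -19 = 3
  P[4] = 41 + -19 = 22
  P[5] = 41 + -19 = 22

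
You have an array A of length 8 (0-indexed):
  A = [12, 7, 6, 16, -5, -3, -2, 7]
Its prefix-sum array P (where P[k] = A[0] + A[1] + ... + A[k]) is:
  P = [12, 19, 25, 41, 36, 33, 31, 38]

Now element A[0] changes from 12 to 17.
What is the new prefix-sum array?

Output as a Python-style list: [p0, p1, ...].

Answer: [17, 24, 30, 46, 41, 38, 36, 43]

Derivation:
Change: A[0] 12 -> 17, delta = 5
P[k] for k < 0: unchanged (A[0] not included)
P[k] for k >= 0: shift by delta = 5
  P[0] = 12 + 5 = 17
  P[1] = 19 + 5 = 24
  P[2] = 25 + 5 = 30
  P[3] = 41 + 5 = 46
  P[4] = 36 + 5 = 41
  P[5] = 33 + 5 = 38
  P[6] = 31 + 5 = 36
  P[7] = 38 + 5 = 43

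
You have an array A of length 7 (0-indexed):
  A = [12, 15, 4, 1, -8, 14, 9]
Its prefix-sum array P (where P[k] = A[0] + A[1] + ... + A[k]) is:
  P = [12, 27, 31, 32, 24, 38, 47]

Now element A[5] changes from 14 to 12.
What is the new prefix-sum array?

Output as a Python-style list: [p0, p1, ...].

Change: A[5] 14 -> 12, delta = -2
P[k] for k < 5: unchanged (A[5] not included)
P[k] for k >= 5: shift by delta = -2
  P[0] = 12 + 0 = 12
  P[1] = 27 + 0 = 27
  P[2] = 31 + 0 = 31
  P[3] = 32 + 0 = 32
  P[4] = 24 + 0 = 24
  P[5] = 38 + -2 = 36
  P[6] = 47 + -2 = 45

Answer: [12, 27, 31, 32, 24, 36, 45]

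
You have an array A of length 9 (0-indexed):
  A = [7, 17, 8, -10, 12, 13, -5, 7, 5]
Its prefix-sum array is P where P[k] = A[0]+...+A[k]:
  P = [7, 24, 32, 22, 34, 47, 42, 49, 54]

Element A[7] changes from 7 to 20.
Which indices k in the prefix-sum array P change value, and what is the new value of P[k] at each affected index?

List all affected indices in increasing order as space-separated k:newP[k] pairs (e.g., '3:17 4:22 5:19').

Answer: 7:62 8:67

Derivation:
P[k] = A[0] + ... + A[k]
P[k] includes A[7] iff k >= 7
Affected indices: 7, 8, ..., 8; delta = 13
  P[7]: 49 + 13 = 62
  P[8]: 54 + 13 = 67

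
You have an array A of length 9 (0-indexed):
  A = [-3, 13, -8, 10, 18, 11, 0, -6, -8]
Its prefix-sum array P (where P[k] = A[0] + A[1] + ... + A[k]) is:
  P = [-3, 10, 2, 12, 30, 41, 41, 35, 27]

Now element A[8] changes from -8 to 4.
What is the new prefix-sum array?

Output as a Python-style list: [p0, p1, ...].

Change: A[8] -8 -> 4, delta = 12
P[k] for k < 8: unchanged (A[8] not included)
P[k] for k >= 8: shift by delta = 12
  P[0] = -3 + 0 = -3
  P[1] = 10 + 0 = 10
  P[2] = 2 + 0 = 2
  P[3] = 12 + 0 = 12
  P[4] = 30 + 0 = 30
  P[5] = 41 + 0 = 41
  P[6] = 41 + 0 = 41
  P[7] = 35 + 0 = 35
  P[8] = 27 + 12 = 39

Answer: [-3, 10, 2, 12, 30, 41, 41, 35, 39]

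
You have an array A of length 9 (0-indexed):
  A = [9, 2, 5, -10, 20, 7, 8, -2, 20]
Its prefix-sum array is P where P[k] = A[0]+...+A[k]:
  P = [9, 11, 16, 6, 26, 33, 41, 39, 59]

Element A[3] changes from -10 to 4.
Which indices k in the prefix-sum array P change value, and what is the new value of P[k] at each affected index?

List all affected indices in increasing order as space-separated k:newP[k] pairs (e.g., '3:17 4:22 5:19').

P[k] = A[0] + ... + A[k]
P[k] includes A[3] iff k >= 3
Affected indices: 3, 4, ..., 8; delta = 14
  P[3]: 6 + 14 = 20
  P[4]: 26 + 14 = 40
  P[5]: 33 + 14 = 47
  P[6]: 41 + 14 = 55
  P[7]: 39 + 14 = 53
  P[8]: 59 + 14 = 73

Answer: 3:20 4:40 5:47 6:55 7:53 8:73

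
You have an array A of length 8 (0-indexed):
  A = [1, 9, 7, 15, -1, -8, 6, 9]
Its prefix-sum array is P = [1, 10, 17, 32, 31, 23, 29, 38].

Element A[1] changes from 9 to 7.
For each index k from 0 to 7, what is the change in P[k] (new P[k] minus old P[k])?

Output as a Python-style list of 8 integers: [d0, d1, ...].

Answer: [0, -2, -2, -2, -2, -2, -2, -2]

Derivation:
Element change: A[1] 9 -> 7, delta = -2
For k < 1: P[k] unchanged, delta_P[k] = 0
For k >= 1: P[k] shifts by exactly -2
Delta array: [0, -2, -2, -2, -2, -2, -2, -2]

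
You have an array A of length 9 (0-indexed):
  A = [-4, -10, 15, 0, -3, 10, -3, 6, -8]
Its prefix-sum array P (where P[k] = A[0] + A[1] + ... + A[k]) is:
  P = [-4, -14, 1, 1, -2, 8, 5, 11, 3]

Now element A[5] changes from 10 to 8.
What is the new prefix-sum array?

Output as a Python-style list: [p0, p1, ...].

Change: A[5] 10 -> 8, delta = -2
P[k] for k < 5: unchanged (A[5] not included)
P[k] for k >= 5: shift by delta = -2
  P[0] = -4 + 0 = -4
  P[1] = -14 + 0 = -14
  P[2] = 1 + 0 = 1
  P[3] = 1 + 0 = 1
  P[4] = -2 + 0 = -2
  P[5] = 8 + -2 = 6
  P[6] = 5 + -2 = 3
  P[7] = 11 + -2 = 9
  P[8] = 3 + -2 = 1

Answer: [-4, -14, 1, 1, -2, 6, 3, 9, 1]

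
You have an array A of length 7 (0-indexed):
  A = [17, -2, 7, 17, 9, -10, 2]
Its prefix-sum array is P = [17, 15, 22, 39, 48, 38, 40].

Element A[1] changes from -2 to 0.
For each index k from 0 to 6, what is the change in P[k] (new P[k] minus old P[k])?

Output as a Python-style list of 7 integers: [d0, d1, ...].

Element change: A[1] -2 -> 0, delta = 2
For k < 1: P[k] unchanged, delta_P[k] = 0
For k >= 1: P[k] shifts by exactly 2
Delta array: [0, 2, 2, 2, 2, 2, 2]

Answer: [0, 2, 2, 2, 2, 2, 2]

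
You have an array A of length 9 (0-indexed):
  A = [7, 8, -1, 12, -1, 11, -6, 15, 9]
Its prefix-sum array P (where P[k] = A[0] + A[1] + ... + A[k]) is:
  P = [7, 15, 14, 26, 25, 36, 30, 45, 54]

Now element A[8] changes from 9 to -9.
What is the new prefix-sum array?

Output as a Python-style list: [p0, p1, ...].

Change: A[8] 9 -> -9, delta = -18
P[k] for k < 8: unchanged (A[8] not included)
P[k] for k >= 8: shift by delta = -18
  P[0] = 7 + 0 = 7
  P[1] = 15 + 0 = 15
  P[2] = 14 + 0 = 14
  P[3] = 26 + 0 = 26
  P[4] = 25 + 0 = 25
  P[5] = 36 + 0 = 36
  P[6] = 30 + 0 = 30
  P[7] = 45 + 0 = 45
  P[8] = 54 + -18 = 36

Answer: [7, 15, 14, 26, 25, 36, 30, 45, 36]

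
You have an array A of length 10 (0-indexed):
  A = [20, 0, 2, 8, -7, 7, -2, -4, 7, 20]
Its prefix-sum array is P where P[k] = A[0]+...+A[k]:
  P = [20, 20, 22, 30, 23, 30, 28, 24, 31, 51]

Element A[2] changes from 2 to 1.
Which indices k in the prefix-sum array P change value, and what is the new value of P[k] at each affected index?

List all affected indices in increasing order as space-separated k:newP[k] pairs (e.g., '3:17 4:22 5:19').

P[k] = A[0] + ... + A[k]
P[k] includes A[2] iff k >= 2
Affected indices: 2, 3, ..., 9; delta = -1
  P[2]: 22 + -1 = 21
  P[3]: 30 + -1 = 29
  P[4]: 23 + -1 = 22
  P[5]: 30 + -1 = 29
  P[6]: 28 + -1 = 27
  P[7]: 24 + -1 = 23
  P[8]: 31 + -1 = 30
  P[9]: 51 + -1 = 50

Answer: 2:21 3:29 4:22 5:29 6:27 7:23 8:30 9:50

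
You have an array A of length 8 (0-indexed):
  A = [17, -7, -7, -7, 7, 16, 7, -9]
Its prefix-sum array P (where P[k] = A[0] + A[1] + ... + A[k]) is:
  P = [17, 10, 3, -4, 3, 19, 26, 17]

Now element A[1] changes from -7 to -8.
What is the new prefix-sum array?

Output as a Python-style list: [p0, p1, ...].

Answer: [17, 9, 2, -5, 2, 18, 25, 16]

Derivation:
Change: A[1] -7 -> -8, delta = -1
P[k] for k < 1: unchanged (A[1] not included)
P[k] for k >= 1: shift by delta = -1
  P[0] = 17 + 0 = 17
  P[1] = 10 + -1 = 9
  P[2] = 3 + -1 = 2
  P[3] = -4 + -1 = -5
  P[4] = 3 + -1 = 2
  P[5] = 19 + -1 = 18
  P[6] = 26 + -1 = 25
  P[7] = 17 + -1 = 16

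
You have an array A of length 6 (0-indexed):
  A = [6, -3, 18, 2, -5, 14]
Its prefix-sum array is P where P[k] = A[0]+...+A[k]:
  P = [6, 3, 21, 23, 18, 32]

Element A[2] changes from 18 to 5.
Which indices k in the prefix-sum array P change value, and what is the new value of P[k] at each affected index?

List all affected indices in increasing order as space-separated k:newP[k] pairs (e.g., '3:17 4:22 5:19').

P[k] = A[0] + ... + A[k]
P[k] includes A[2] iff k >= 2
Affected indices: 2, 3, ..., 5; delta = -13
  P[2]: 21 + -13 = 8
  P[3]: 23 + -13 = 10
  P[4]: 18 + -13 = 5
  P[5]: 32 + -13 = 19

Answer: 2:8 3:10 4:5 5:19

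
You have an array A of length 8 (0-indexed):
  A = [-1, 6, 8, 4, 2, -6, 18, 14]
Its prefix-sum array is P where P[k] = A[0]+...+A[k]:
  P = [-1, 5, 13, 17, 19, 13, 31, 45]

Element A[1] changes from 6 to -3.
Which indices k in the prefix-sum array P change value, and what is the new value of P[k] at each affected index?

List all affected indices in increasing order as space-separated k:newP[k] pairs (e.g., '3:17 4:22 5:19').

Answer: 1:-4 2:4 3:8 4:10 5:4 6:22 7:36

Derivation:
P[k] = A[0] + ... + A[k]
P[k] includes A[1] iff k >= 1
Affected indices: 1, 2, ..., 7; delta = -9
  P[1]: 5 + -9 = -4
  P[2]: 13 + -9 = 4
  P[3]: 17 + -9 = 8
  P[4]: 19 + -9 = 10
  P[5]: 13 + -9 = 4
  P[6]: 31 + -9 = 22
  P[7]: 45 + -9 = 36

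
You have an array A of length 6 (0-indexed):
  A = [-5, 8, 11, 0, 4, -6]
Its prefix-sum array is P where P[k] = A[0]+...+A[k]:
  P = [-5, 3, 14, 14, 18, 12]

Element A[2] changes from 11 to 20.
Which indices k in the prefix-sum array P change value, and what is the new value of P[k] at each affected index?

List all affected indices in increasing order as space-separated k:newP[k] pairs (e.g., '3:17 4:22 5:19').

Answer: 2:23 3:23 4:27 5:21

Derivation:
P[k] = A[0] + ... + A[k]
P[k] includes A[2] iff k >= 2
Affected indices: 2, 3, ..., 5; delta = 9
  P[2]: 14 + 9 = 23
  P[3]: 14 + 9 = 23
  P[4]: 18 + 9 = 27
  P[5]: 12 + 9 = 21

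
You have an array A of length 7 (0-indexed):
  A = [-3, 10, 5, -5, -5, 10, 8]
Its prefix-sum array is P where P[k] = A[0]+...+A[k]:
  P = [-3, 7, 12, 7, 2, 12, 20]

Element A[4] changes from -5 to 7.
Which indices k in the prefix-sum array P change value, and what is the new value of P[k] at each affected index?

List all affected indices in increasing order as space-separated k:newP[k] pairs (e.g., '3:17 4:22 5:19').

P[k] = A[0] + ... + A[k]
P[k] includes A[4] iff k >= 4
Affected indices: 4, 5, ..., 6; delta = 12
  P[4]: 2 + 12 = 14
  P[5]: 12 + 12 = 24
  P[6]: 20 + 12 = 32

Answer: 4:14 5:24 6:32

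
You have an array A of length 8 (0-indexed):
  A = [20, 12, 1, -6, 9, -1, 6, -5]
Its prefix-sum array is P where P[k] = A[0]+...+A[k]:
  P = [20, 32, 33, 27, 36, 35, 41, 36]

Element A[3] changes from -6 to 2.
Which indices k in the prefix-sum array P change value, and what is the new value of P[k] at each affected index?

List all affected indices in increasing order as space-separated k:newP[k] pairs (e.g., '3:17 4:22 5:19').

P[k] = A[0] + ... + A[k]
P[k] includes A[3] iff k >= 3
Affected indices: 3, 4, ..., 7; delta = 8
  P[3]: 27 + 8 = 35
  P[4]: 36 + 8 = 44
  P[5]: 35 + 8 = 43
  P[6]: 41 + 8 = 49
  P[7]: 36 + 8 = 44

Answer: 3:35 4:44 5:43 6:49 7:44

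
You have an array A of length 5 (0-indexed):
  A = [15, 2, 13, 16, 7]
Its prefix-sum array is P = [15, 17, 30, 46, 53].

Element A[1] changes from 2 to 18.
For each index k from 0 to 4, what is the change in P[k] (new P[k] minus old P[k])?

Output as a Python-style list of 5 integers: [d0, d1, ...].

Answer: [0, 16, 16, 16, 16]

Derivation:
Element change: A[1] 2 -> 18, delta = 16
For k < 1: P[k] unchanged, delta_P[k] = 0
For k >= 1: P[k] shifts by exactly 16
Delta array: [0, 16, 16, 16, 16]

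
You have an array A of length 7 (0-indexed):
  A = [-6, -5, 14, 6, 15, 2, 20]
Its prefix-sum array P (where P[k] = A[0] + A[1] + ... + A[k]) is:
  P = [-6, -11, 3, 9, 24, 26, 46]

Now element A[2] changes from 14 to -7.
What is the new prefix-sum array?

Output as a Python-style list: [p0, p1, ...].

Change: A[2] 14 -> -7, delta = -21
P[k] for k < 2: unchanged (A[2] not included)
P[k] for k >= 2: shift by delta = -21
  P[0] = -6 + 0 = -6
  P[1] = -11 + 0 = -11
  P[2] = 3 + -21 = -18
  P[3] = 9 + -21 = -12
  P[4] = 24 + -21 = 3
  P[5] = 26 + -21 = 5
  P[6] = 46 + -21 = 25

Answer: [-6, -11, -18, -12, 3, 5, 25]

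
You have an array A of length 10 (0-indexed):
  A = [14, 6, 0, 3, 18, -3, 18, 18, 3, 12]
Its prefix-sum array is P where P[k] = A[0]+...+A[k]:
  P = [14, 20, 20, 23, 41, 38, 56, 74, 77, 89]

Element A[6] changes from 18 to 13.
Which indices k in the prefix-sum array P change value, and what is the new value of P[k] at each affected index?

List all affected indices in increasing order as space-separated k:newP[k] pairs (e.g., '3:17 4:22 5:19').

Answer: 6:51 7:69 8:72 9:84

Derivation:
P[k] = A[0] + ... + A[k]
P[k] includes A[6] iff k >= 6
Affected indices: 6, 7, ..., 9; delta = -5
  P[6]: 56 + -5 = 51
  P[7]: 74 + -5 = 69
  P[8]: 77 + -5 = 72
  P[9]: 89 + -5 = 84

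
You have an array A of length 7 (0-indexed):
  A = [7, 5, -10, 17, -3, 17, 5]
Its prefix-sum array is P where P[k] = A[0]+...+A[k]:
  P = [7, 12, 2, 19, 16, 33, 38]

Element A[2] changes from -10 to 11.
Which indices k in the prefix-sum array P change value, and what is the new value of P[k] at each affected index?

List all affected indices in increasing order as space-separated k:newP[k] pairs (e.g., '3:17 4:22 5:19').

P[k] = A[0] + ... + A[k]
P[k] includes A[2] iff k >= 2
Affected indices: 2, 3, ..., 6; delta = 21
  P[2]: 2 + 21 = 23
  P[3]: 19 + 21 = 40
  P[4]: 16 + 21 = 37
  P[5]: 33 + 21 = 54
  P[6]: 38 + 21 = 59

Answer: 2:23 3:40 4:37 5:54 6:59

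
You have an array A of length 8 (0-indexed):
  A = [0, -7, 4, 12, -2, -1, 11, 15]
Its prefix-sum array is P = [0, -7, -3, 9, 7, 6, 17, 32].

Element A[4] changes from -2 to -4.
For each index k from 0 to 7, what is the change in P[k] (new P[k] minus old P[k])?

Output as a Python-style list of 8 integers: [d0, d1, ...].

Answer: [0, 0, 0, 0, -2, -2, -2, -2]

Derivation:
Element change: A[4] -2 -> -4, delta = -2
For k < 4: P[k] unchanged, delta_P[k] = 0
For k >= 4: P[k] shifts by exactly -2
Delta array: [0, 0, 0, 0, -2, -2, -2, -2]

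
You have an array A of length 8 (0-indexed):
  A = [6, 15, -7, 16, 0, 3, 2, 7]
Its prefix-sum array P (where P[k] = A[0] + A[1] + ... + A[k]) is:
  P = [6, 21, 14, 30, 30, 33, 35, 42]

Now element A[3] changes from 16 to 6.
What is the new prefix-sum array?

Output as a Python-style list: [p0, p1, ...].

Change: A[3] 16 -> 6, delta = -10
P[k] for k < 3: unchanged (A[3] not included)
P[k] for k >= 3: shift by delta = -10
  P[0] = 6 + 0 = 6
  P[1] = 21 + 0 = 21
  P[2] = 14 + 0 = 14
  P[3] = 30 + -10 = 20
  P[4] = 30 + -10 = 20
  P[5] = 33 + -10 = 23
  P[6] = 35 + -10 = 25
  P[7] = 42 + -10 = 32

Answer: [6, 21, 14, 20, 20, 23, 25, 32]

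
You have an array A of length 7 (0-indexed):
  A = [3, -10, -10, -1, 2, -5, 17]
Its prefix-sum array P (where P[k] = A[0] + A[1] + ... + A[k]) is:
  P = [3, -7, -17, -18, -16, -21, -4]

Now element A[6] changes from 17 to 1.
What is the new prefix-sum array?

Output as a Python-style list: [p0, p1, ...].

Change: A[6] 17 -> 1, delta = -16
P[k] for k < 6: unchanged (A[6] not included)
P[k] for k >= 6: shift by delta = -16
  P[0] = 3 + 0 = 3
  P[1] = -7 + 0 = -7
  P[2] = -17 + 0 = -17
  P[3] = -18 + 0 = -18
  P[4] = -16 + 0 = -16
  P[5] = -21 + 0 = -21
  P[6] = -4 + -16 = -20

Answer: [3, -7, -17, -18, -16, -21, -20]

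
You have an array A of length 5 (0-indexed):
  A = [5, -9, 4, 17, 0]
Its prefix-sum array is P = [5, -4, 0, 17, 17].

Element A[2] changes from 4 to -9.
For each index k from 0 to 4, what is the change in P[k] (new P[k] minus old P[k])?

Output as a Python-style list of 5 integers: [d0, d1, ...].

Answer: [0, 0, -13, -13, -13]

Derivation:
Element change: A[2] 4 -> -9, delta = -13
For k < 2: P[k] unchanged, delta_P[k] = 0
For k >= 2: P[k] shifts by exactly -13
Delta array: [0, 0, -13, -13, -13]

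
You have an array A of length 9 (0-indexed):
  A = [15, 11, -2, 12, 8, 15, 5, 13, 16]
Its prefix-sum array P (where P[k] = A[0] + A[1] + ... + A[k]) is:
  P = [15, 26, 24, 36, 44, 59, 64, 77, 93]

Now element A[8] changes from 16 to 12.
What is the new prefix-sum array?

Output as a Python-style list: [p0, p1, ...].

Answer: [15, 26, 24, 36, 44, 59, 64, 77, 89]

Derivation:
Change: A[8] 16 -> 12, delta = -4
P[k] for k < 8: unchanged (A[8] not included)
P[k] for k >= 8: shift by delta = -4
  P[0] = 15 + 0 = 15
  P[1] = 26 + 0 = 26
  P[2] = 24 + 0 = 24
  P[3] = 36 + 0 = 36
  P[4] = 44 + 0 = 44
  P[5] = 59 + 0 = 59
  P[6] = 64 + 0 = 64
  P[7] = 77 + 0 = 77
  P[8] = 93 + -4 = 89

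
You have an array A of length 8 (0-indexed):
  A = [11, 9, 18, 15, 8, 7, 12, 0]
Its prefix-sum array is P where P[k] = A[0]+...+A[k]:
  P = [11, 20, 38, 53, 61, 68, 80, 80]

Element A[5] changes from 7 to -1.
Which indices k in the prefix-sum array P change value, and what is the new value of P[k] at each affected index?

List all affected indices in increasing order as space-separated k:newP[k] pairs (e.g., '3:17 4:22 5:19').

P[k] = A[0] + ... + A[k]
P[k] includes A[5] iff k >= 5
Affected indices: 5, 6, ..., 7; delta = -8
  P[5]: 68 + -8 = 60
  P[6]: 80 + -8 = 72
  P[7]: 80 + -8 = 72

Answer: 5:60 6:72 7:72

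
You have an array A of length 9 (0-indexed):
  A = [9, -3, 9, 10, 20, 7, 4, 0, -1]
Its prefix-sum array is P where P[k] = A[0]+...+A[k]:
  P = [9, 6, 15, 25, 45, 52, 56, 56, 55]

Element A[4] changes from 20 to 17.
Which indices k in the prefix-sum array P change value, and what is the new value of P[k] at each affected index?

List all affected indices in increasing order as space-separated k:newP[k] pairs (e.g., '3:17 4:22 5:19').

P[k] = A[0] + ... + A[k]
P[k] includes A[4] iff k >= 4
Affected indices: 4, 5, ..., 8; delta = -3
  P[4]: 45 + -3 = 42
  P[5]: 52 + -3 = 49
  P[6]: 56 + -3 = 53
  P[7]: 56 + -3 = 53
  P[8]: 55 + -3 = 52

Answer: 4:42 5:49 6:53 7:53 8:52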